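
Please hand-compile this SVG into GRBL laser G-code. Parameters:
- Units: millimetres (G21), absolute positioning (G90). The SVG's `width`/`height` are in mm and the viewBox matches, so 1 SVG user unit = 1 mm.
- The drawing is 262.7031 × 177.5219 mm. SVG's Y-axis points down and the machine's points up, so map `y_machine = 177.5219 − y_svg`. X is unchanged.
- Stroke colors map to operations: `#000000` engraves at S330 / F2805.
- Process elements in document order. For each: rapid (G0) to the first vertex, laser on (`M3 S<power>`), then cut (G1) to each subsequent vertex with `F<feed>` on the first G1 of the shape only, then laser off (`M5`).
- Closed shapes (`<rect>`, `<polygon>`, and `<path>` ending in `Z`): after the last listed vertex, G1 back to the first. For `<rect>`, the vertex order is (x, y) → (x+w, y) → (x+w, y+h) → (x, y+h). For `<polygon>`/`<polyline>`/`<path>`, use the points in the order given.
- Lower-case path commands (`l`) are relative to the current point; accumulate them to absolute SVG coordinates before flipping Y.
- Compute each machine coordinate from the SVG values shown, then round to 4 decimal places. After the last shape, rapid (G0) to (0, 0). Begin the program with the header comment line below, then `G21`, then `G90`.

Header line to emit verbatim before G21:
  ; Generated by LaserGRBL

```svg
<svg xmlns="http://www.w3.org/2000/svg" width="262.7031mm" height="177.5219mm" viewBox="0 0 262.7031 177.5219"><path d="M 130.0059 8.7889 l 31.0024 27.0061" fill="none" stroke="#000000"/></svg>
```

Since the viewBox matches the mm dimensions, user units are millimetres directly. The only transform is the Y-flip y_m = 177.5219 − y_svg.

Shape 1 is a line segment drawn with `<path>`. Its stroke #000000 means engrave at S330, F2805. After flipping Y the toolpath is (130.0059,168.7330) → (161.0083,141.7269).

; Generated by LaserGRBL
G21
G90
G0 X130.0059 Y168.7330
M3 S330
G1 X161.0083 Y141.7269 F2805
M5
G0 X0.0000 Y0.0000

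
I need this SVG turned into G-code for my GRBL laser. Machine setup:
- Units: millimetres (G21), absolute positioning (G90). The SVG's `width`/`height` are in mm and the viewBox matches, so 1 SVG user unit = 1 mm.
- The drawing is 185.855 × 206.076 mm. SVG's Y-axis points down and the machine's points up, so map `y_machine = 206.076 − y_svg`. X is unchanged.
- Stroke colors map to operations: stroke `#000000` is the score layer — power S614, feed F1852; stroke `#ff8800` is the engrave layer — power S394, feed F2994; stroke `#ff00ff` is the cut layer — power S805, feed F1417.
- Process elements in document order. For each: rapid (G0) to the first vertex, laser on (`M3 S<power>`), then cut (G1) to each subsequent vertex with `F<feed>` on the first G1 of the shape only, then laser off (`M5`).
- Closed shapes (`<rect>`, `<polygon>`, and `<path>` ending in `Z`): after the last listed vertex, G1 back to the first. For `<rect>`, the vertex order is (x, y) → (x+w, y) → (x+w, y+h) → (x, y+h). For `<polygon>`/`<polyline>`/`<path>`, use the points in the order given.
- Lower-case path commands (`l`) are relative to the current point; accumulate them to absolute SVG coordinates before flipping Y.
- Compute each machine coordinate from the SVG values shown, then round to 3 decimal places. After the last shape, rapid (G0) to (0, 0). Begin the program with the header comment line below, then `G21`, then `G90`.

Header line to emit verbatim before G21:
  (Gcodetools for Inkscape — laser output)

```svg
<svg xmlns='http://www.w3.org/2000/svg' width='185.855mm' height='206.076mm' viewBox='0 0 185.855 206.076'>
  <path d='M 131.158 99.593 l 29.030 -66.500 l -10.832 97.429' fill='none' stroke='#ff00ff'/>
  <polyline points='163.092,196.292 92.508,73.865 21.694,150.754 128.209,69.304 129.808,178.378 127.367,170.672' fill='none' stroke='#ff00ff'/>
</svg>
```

(Gcodetools for Inkscape — laser output)
G21
G90
G0 X131.158 Y106.483
M3 S805
G1 X160.188 Y172.983 F1417
G1 X149.356 Y75.554
M5
G0 X163.092 Y9.784
M3 S805
G1 X92.508 Y132.211 F1417
G1 X21.694 Y55.322
G1 X128.209 Y136.772
G1 X129.808 Y27.698
G1 X127.367 Y35.404
M5
G0 X0.000 Y0.000

viewBox `0 0 185.855 206.076` with mm width/height → 1 unit = 1 mm. Flip: y_m = 206.076 − y_svg.

**Shape 1** — `<path>` open polyline, stroke `#ff00ff` → cut (S805, F1417). Machine vertices: (131.158,106.483) → (160.188,172.983) → (149.356,75.554). Open path.

**Shape 2** — `<polyline>` open polyline, stroke `#ff00ff` → cut (S805, F1417). Machine vertices: (163.092,9.784) → (92.508,132.211) → (21.694,55.322) → (128.209,136.772) → (129.808,27.698) → (127.367,35.404). Open path.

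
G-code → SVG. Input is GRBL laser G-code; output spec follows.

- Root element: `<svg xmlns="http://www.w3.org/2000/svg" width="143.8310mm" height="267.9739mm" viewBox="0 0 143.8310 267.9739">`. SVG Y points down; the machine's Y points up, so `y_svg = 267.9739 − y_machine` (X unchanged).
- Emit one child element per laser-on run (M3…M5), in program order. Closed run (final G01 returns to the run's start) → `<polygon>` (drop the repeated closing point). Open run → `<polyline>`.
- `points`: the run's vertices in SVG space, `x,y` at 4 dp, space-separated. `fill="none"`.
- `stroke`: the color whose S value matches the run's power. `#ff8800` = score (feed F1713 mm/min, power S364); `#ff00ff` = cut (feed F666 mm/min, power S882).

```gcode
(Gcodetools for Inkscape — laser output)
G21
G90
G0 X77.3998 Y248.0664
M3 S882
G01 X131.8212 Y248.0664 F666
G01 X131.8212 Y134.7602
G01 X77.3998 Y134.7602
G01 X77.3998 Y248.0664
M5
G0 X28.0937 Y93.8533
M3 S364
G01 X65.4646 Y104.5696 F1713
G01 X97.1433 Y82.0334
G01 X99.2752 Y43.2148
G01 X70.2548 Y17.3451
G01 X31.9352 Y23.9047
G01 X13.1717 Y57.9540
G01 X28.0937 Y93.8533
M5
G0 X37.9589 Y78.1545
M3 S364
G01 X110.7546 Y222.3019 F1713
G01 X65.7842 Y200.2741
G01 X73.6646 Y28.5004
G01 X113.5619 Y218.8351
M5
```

y_svg = 267.9739 − y_m.

[1] S882→`#ff00ff` (cut); closed run; points: 77.3998,19.9075 131.8212,19.9075 131.8212,133.2137 77.3998,133.2137

[2] S364→`#ff8800` (score); closed run; points: 28.0937,174.1206 65.4646,163.4043 97.1433,185.9405 99.2752,224.7591 70.2548,250.6288 31.9352,244.0692 13.1717,210.0199

[3] S364→`#ff8800` (score); open run; points: 37.9589,189.8194 110.7546,45.6720 65.7842,67.6998 73.6646,239.4735 113.5619,49.1388

<svg xmlns="http://www.w3.org/2000/svg" width="143.8310mm" height="267.9739mm" viewBox="0 0 143.8310 267.9739">
  <polygon points="77.3998,19.9075 131.8212,19.9075 131.8212,133.2137 77.3998,133.2137" fill="none" stroke="#ff00ff"/>
  <polygon points="28.0937,174.1206 65.4646,163.4043 97.1433,185.9405 99.2752,224.7591 70.2548,250.6288 31.9352,244.0692 13.1717,210.0199" fill="none" stroke="#ff8800"/>
  <polyline points="37.9589,189.8194 110.7546,45.6720 65.7842,67.6998 73.6646,239.4735 113.5619,49.1388" fill="none" stroke="#ff8800"/>
</svg>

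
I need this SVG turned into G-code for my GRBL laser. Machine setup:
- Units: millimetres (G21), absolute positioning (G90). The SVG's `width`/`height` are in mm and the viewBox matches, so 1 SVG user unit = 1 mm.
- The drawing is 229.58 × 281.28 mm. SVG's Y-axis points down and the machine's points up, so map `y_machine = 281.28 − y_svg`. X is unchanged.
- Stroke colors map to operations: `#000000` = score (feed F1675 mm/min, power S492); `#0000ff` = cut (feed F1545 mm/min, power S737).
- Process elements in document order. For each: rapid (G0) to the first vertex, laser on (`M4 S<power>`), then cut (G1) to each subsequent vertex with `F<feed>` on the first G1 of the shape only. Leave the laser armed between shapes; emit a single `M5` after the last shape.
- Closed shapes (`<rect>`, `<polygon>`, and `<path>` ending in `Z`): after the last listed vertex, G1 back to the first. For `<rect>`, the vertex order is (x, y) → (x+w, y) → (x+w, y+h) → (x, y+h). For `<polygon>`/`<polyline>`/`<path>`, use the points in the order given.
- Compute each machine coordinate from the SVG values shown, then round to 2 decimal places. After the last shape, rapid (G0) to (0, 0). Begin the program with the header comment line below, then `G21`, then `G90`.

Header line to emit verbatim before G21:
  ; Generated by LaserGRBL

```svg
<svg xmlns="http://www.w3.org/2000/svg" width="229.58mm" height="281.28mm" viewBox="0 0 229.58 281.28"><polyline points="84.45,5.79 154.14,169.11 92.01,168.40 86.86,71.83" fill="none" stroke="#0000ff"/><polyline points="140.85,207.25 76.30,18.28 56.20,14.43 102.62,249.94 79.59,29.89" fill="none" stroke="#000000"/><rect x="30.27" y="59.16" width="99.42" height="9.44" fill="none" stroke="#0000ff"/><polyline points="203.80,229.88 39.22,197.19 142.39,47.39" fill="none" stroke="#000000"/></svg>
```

1 u = 1 mm; y_m = 281.28 − y.

[1] `<polyline>` open polyline, #0000ff→cut S737 F1545: (84.45,275.49) → (154.14,112.17) → (92.01,112.88) → (86.86,209.45)

[2] `<polyline>` open polyline, #000000→score S492 F1675: (140.85,74.03) → (76.30,263.00) → (56.20,266.85) → (102.62,31.34) → (79.59,251.39)

[3] `<rect>` rectangle, #0000ff→cut S737 F1545: (30.27,222.12) → (129.69,222.12) → (129.69,212.68) → (30.27,212.68) → (30.27,222.12) (closed)

[4] `<polyline>` open polyline, #000000→score S492 F1675: (203.80,51.40) → (39.22,84.09) → (142.39,233.89)

; Generated by LaserGRBL
G21
G90
G0 X84.45 Y275.49
M4 S737
G1 X154.14 Y112.17 F1545
G1 X92.01 Y112.88
G1 X86.86 Y209.45
G0 X140.85 Y74.03
M4 S492
G1 X76.30 Y263.00 F1675
G1 X56.20 Y266.85
G1 X102.62 Y31.34
G1 X79.59 Y251.39
G0 X30.27 Y222.12
M4 S737
G1 X129.69 Y222.12 F1545
G1 X129.69 Y212.68
G1 X30.27 Y212.68
G1 X30.27 Y222.12
G0 X203.80 Y51.40
M4 S492
G1 X39.22 Y84.09 F1675
G1 X142.39 Y233.89
M5
G0 X0.00 Y0.00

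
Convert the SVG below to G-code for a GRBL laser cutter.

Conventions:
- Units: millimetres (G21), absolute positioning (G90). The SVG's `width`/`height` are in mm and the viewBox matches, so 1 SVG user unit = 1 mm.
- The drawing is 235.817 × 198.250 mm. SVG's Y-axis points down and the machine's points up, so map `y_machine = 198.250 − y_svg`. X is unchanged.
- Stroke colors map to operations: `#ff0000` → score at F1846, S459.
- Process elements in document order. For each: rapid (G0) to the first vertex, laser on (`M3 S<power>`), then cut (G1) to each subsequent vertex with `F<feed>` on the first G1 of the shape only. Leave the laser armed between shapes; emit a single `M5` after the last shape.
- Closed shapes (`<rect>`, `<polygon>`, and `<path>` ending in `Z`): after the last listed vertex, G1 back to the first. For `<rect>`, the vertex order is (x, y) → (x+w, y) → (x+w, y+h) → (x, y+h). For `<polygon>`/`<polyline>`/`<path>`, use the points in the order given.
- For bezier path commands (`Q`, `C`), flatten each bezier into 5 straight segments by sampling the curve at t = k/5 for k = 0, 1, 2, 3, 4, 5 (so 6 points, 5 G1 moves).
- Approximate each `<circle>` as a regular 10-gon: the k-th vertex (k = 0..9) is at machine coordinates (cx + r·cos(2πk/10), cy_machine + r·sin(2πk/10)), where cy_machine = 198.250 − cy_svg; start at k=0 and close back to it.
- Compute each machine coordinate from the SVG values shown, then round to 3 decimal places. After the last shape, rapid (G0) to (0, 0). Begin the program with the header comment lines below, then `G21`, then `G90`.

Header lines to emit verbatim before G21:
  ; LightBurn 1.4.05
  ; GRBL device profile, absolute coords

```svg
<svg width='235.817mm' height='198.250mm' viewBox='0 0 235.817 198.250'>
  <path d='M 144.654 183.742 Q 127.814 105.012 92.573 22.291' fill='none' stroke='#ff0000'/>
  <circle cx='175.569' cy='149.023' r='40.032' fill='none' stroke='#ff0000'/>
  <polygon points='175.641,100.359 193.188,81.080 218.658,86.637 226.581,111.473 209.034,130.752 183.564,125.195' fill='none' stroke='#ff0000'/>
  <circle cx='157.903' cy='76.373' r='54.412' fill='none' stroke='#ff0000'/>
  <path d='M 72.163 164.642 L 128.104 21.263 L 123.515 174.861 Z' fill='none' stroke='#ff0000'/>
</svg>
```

viewBox `0 0 235.817 198.250` with mm width/height → 1 unit = 1 mm. Flip: y_m = 198.250 − y_svg.

**Shape 1** — `<path>` quadratic bezier, stroke `#ff0000` → score (S459, F1846). Control points (SVG): P0=(144.654,183.742), P1=(127.814,105.012), P2=(92.573,22.291); sampled at t=k/5. Machine vertices: (144.654,14.508) → (137.182,46.160) → (128.238,78.131) → (117.822,110.421) → (105.933,143.030) → (92.573,175.959). Open path.

**Shape 2** — `<circle>` circle, stroke `#ff0000` → score (S459, F1846). Machine vertices: (215.601,49.227) → (207.956,72.757) → (187.940,87.300) → (163.198,87.300) → (143.182,72.757) → (135.537,49.227) → (143.182,25.697) → (163.198,11.154) → (187.940,11.154) → (207.956,25.697) → (215.601,49.227). Closed: final G1 returns to the first vertex.

**Shape 3** — `<polygon>` regular polygon, stroke `#ff0000` → score (S459, F1846). Machine vertices: (175.641,97.891) → (193.188,117.170) → (218.658,111.613) → (226.581,86.777) → (209.034,67.498) → (183.564,73.055) → (175.641,97.891). Closed: final G1 returns to the first vertex.

**Shape 4** — `<circle>` circle, stroke `#ff0000` → score (S459, F1846). Machine vertices: (212.315,121.877) → (201.923,153.860) → (174.717,173.626) → (141.089,173.626) → (113.883,153.860) → (103.491,121.877) → (113.883,89.894) → (141.089,70.128) → (174.717,70.128) → (201.923,89.894) → (212.315,121.877). Closed: final G1 returns to the first vertex.

**Shape 5** — `<path>` closed polygon, stroke `#ff0000` → score (S459, F1846). Machine vertices: (72.163,33.608) → (128.104,176.987) → (123.515,23.389) → (72.163,33.608). Closed: final G1 returns to the first vertex.

; LightBurn 1.4.05
; GRBL device profile, absolute coords
G21
G90
G0 X144.654 Y14.508
M3 S459
G1 X137.182 Y46.160 F1846
G1 X128.238 Y78.131
G1 X117.822 Y110.421
G1 X105.933 Y143.030
G1 X92.573 Y175.959
G0 X215.601 Y49.227
M3 S459
G1 X207.956 Y72.757 F1846
G1 X187.940 Y87.300
G1 X163.198 Y87.300
G1 X143.182 Y72.757
G1 X135.537 Y49.227
G1 X143.182 Y25.697
G1 X163.198 Y11.154
G1 X187.940 Y11.154
G1 X207.956 Y25.697
G1 X215.601 Y49.227
G0 X175.641 Y97.891
M3 S459
G1 X193.188 Y117.170 F1846
G1 X218.658 Y111.613
G1 X226.581 Y86.777
G1 X209.034 Y67.498
G1 X183.564 Y73.055
G1 X175.641 Y97.891
G0 X212.315 Y121.877
M3 S459
G1 X201.923 Y153.860 F1846
G1 X174.717 Y173.626
G1 X141.089 Y173.626
G1 X113.883 Y153.860
G1 X103.491 Y121.877
G1 X113.883 Y89.894
G1 X141.089 Y70.128
G1 X174.717 Y70.128
G1 X201.923 Y89.894
G1 X212.315 Y121.877
G0 X72.163 Y33.608
M3 S459
G1 X128.104 Y176.987 F1846
G1 X123.515 Y23.389
G1 X72.163 Y33.608
M5
G0 X0.000 Y0.000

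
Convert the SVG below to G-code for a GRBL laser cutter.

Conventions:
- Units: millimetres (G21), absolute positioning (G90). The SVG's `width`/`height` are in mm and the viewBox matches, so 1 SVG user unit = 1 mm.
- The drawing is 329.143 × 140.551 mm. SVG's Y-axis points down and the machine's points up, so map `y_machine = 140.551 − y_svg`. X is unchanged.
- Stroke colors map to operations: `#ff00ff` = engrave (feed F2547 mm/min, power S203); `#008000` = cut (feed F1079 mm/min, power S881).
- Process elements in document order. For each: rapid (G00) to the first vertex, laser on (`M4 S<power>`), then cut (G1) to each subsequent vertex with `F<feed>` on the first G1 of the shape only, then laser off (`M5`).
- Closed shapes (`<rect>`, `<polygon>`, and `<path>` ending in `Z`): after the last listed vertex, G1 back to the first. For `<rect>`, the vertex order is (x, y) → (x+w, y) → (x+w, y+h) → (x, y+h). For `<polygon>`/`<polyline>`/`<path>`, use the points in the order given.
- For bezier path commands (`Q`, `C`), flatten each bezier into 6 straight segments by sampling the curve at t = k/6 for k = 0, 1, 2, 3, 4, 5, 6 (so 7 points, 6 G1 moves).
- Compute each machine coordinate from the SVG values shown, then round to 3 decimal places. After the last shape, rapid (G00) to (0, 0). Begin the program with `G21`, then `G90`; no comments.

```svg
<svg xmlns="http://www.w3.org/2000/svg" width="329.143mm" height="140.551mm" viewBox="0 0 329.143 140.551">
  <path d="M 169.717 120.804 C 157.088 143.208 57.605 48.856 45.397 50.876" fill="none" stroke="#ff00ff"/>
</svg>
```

1 u = 1 mm; y_m = 140.551 − y.

[1] `<path>` cubic bezier, #ff00ff→engrave S203 F2547: (169.717,19.747) → (156.971,17.288) → (134.586,28.368) → (107.399,47.067) → (80.247,67.465) → (57.968,83.641) → (45.397,89.675)

G21
G90
G00 X169.717 Y19.747
M4 S203
G1 X156.971 Y17.288 F2547
G1 X134.586 Y28.368
G1 X107.399 Y47.067
G1 X80.247 Y67.465
G1 X57.968 Y83.641
G1 X45.397 Y89.675
M5
G00 X0.000 Y0.000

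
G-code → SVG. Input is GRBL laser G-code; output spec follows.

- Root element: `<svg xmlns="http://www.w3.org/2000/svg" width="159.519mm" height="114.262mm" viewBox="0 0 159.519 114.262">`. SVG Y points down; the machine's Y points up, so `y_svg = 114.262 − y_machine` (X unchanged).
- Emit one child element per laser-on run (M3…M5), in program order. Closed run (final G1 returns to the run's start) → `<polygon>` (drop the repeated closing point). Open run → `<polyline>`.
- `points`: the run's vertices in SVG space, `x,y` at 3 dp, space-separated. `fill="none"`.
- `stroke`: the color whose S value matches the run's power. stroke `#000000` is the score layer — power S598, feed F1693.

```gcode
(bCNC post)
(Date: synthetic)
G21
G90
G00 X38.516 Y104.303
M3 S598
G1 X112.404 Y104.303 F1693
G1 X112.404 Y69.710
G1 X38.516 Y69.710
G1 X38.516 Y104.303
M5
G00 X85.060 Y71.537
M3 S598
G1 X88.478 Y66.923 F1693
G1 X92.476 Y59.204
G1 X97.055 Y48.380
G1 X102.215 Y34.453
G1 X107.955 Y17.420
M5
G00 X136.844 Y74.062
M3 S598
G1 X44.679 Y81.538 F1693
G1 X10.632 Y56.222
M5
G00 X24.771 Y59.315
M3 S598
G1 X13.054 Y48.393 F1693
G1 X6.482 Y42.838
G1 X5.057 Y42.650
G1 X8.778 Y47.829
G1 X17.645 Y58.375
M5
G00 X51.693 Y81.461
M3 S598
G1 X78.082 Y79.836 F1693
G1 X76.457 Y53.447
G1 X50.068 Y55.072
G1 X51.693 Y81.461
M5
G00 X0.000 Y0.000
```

<svg xmlns="http://www.w3.org/2000/svg" width="159.519mm" height="114.262mm" viewBox="0 0 159.519 114.262">
  <polygon points="38.516,9.959 112.404,9.959 112.404,44.552 38.516,44.552" fill="none" stroke="#000000"/>
  <polyline points="85.060,42.725 88.478,47.339 92.476,55.058 97.055,65.882 102.215,79.809 107.955,96.842" fill="none" stroke="#000000"/>
  <polyline points="136.844,40.200 44.679,32.724 10.632,58.040" fill="none" stroke="#000000"/>
  <polyline points="24.771,54.947 13.054,65.869 6.482,71.424 5.057,71.612 8.778,66.433 17.645,55.887" fill="none" stroke="#000000"/>
  <polygon points="51.693,32.801 78.082,34.426 76.457,60.815 50.068,59.190" fill="none" stroke="#000000"/>
</svg>

Machine Y-up, SVG Y-down with viewBox height 114.262, so y_svg = 114.262 − y_machine; X carries over. Every run uses S598, so all elements get stroke `#000000` (score).

Run 1: The run returns to its start, so emit a `<polygon>` with points (Y-flipped): 38.516,9.959 112.404,9.959 112.404,44.552 38.516,44.552.

Run 2: The run is open, so emit a `<polyline>` with points (Y-flipped): 85.060,42.725 88.478,47.339 92.476,55.058 97.055,65.882 102.215,79.809 107.955,96.842.

Run 3: The run is open, so emit a `<polyline>` with points (Y-flipped): 136.844,40.200 44.679,32.724 10.632,58.040.

Run 4: The run is open, so emit a `<polyline>` with points (Y-flipped): 24.771,54.947 13.054,65.869 6.482,71.424 5.057,71.612 8.778,66.433 17.645,55.887.

Run 5: The run returns to its start, so emit a `<polygon>` with points (Y-flipped): 51.693,32.801 78.082,34.426 76.457,60.815 50.068,59.190.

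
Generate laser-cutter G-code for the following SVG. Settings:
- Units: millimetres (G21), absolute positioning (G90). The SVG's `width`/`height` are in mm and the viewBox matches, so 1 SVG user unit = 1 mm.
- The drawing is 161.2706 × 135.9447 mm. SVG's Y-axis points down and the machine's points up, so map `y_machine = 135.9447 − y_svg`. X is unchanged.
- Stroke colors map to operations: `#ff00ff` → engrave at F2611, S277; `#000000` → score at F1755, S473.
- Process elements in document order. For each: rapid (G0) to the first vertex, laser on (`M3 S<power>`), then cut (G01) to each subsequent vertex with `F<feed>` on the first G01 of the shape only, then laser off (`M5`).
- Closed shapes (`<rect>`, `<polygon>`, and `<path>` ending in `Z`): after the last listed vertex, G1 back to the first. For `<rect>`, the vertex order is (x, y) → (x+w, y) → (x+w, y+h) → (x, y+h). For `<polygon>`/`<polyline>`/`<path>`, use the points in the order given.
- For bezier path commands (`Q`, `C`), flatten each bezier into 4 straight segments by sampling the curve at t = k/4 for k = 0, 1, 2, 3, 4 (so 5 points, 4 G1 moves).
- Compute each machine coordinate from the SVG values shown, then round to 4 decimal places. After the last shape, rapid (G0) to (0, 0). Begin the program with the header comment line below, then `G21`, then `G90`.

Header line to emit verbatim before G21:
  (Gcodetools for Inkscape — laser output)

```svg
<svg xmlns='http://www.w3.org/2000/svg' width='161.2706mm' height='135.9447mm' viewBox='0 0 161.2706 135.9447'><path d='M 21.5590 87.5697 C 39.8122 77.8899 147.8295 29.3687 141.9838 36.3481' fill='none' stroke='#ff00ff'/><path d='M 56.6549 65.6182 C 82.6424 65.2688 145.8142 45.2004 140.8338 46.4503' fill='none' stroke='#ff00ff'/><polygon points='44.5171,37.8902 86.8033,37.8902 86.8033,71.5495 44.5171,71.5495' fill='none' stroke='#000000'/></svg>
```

(Gcodetools for Inkscape — laser output)
G21
G90
G0 X21.5590 Y48.3750
M3 S277
G01 X48.8980 Y61.4435 F2611
G01 X90.8085 Y80.2330
G01 X128.2004 Y95.8989
G01 X141.9838 Y99.5966
M5
G0 X56.6549 Y70.3265
M3 S277
G01 X81.4717 Y73.6447 F2611
G01 X110.3573 Y80.5102
G01 X133.4364 Y87.0759
G01 X140.8338 Y89.4944
M5
G0 X44.5171 Y98.0545
M3 S473
G01 X86.8033 Y98.0545 F1755
G01 X86.8033 Y64.3952
G01 X44.5171 Y64.3952
G01 X44.5171 Y98.0545
M5
G0 X0.0000 Y0.0000

viewBox `0 0 161.2706 135.9447` with mm width/height → 1 unit = 1 mm. Flip: y_m = 135.9447 − y_svg.

**Shape 1** — `<path>` cubic bezier, stroke `#ff00ff` → engrave (S277, F2611). Control points (SVG): P0=(21.5590,87.5697), P1=(39.8122,77.8899), P2=(147.8295,29.3687), P3=(141.9838,36.3481); sampled at t=k/4. Machine vertices: (21.5590,48.3750) → (48.8980,61.4435) → (90.8085,80.2330) → (128.2004,95.8989) → (141.9838,99.5966). Open path.

**Shape 2** — `<path>` cubic bezier, stroke `#ff00ff` → engrave (S277, F2611). Control points (SVG): P0=(56.6549,65.6182), P1=(82.6424,65.2688), P2=(145.8142,45.2004), P3=(140.8338,46.4503); sampled at t=k/4. Machine vertices: (56.6549,70.3265) → (81.4717,73.6447) → (110.3573,80.5102) → (133.4364,87.0759) → (140.8338,89.4944). Open path.

**Shape 3** — `<polygon>` rectangle, stroke `#000000` → score (S473, F1755). Machine vertices: (44.5171,98.0545) → (86.8033,98.0545) → (86.8033,64.3952) → (44.5171,64.3952) → (44.5171,98.0545). Closed: final G1 returns to the first vertex.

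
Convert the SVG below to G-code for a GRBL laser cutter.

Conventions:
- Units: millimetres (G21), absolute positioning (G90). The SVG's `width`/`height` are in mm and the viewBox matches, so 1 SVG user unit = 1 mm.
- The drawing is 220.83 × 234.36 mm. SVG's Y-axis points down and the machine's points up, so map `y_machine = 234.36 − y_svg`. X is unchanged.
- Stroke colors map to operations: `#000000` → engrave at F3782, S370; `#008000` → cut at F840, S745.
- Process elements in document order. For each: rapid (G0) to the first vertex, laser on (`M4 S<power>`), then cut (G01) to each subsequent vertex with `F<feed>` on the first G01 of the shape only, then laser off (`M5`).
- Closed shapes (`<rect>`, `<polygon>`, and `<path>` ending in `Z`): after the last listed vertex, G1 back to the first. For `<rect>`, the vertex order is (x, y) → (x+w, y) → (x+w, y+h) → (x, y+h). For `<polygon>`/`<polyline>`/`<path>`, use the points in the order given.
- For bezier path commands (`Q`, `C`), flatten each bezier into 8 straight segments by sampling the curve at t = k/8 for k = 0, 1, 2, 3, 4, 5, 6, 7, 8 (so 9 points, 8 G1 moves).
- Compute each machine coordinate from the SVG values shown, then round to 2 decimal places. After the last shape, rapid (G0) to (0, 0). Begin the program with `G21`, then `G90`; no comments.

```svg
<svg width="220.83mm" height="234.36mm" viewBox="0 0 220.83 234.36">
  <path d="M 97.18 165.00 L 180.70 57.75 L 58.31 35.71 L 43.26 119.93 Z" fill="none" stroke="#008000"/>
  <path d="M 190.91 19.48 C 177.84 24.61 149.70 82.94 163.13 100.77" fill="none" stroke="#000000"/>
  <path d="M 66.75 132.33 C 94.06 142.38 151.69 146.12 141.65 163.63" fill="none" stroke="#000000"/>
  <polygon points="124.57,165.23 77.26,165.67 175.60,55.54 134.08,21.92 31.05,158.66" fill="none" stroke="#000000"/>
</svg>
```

Since the viewBox matches the mm dimensions, user units are millimetres directly. The only transform is the Y-flip y_m = 234.36 − y_svg.

Shape 1 is a closed polygon drawn with `<path>`. Its stroke #008000 means cut at S745, F840. After flipping Y the toolpath is (97.18,69.36) → (180.70,176.61) → (58.31,198.65) → (43.26,114.43) → (97.18,69.36), returning to the start.

Shape 2 is a cubic bezier drawn with `<path>`. Its stroke #000000 means engrave at S370, F3782. After flipping Y the toolpath is (190.91,214.88) → (185.41,210.65) → (179.17,202.52) → (172.84,191.61) → (167.08,179.00) → (162.57,165.79) → (159.97,153.09) → (159.93,141.99) → (163.13,133.59).

Shape 3 is a cubic bezier drawn with `<path>`. Its stroke #000000 means engrave at S370, F3782. After flipping Y the toolpath is (66.75,102.03) → (78.22,98.52) → (91.39,95.36) → (105.10,92.33) → (118.21,89.18) → (129.56,85.68) → (138.02,81.59) → (142.43,76.69) → (141.65,70.73).

Shape 4 is a closed polygon drawn with `<polygon>`. Its stroke #000000 means engrave at S370, F3782. After flipping Y the toolpath is (124.57,69.13) → (77.26,68.69) → (175.60,178.82) → (134.08,212.44) → (31.05,75.70) → (124.57,69.13), returning to the start.

G21
G90
G0 X97.18 Y69.36
M4 S745
G01 X180.70 Y176.61 F840
G01 X58.31 Y198.65
G01 X43.26 Y114.43
G01 X97.18 Y69.36
M5
G0 X190.91 Y214.88
M4 S370
G01 X185.41 Y210.65 F3782
G01 X179.17 Y202.52
G01 X172.84 Y191.61
G01 X167.08 Y179.00
G01 X162.57 Y165.79
G01 X159.97 Y153.09
G01 X159.93 Y141.99
G01 X163.13 Y133.59
M5
G0 X66.75 Y102.03
M4 S370
G01 X78.22 Y98.52 F3782
G01 X91.39 Y95.36
G01 X105.10 Y92.33
G01 X118.21 Y89.18
G01 X129.56 Y85.68
G01 X138.02 Y81.59
G01 X142.43 Y76.69
G01 X141.65 Y70.73
M5
G0 X124.57 Y69.13
M4 S370
G01 X77.26 Y68.69 F3782
G01 X175.60 Y178.82
G01 X134.08 Y212.44
G01 X31.05 Y75.70
G01 X124.57 Y69.13
M5
G0 X0.00 Y0.00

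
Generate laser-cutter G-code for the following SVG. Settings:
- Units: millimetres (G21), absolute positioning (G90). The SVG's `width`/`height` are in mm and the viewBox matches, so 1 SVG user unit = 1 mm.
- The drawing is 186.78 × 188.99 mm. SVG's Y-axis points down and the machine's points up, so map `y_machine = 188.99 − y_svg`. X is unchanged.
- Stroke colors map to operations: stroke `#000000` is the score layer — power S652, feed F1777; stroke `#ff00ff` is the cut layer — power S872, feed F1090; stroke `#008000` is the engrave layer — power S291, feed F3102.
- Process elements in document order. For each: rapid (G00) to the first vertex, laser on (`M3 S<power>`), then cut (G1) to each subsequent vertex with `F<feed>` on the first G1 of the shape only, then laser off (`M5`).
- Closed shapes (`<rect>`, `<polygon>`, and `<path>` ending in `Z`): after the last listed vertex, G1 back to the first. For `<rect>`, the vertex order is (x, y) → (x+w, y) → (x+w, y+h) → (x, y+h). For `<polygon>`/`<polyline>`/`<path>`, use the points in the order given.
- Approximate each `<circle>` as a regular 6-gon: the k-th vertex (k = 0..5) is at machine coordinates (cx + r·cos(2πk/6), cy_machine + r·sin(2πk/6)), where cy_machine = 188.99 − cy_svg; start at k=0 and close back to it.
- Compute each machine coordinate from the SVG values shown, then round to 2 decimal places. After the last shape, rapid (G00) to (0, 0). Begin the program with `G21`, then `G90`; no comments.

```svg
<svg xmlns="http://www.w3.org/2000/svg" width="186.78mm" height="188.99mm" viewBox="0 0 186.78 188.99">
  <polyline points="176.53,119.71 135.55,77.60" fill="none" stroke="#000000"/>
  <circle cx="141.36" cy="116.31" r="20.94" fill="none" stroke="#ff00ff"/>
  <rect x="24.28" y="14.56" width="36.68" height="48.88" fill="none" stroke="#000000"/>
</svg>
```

viewBox `0 0 186.78 188.99` with mm width/height → 1 unit = 1 mm. Flip: y_m = 188.99 − y_svg.

**Shape 1** — `<polyline>` line segment, stroke `#000000` → score (S652, F1777). Machine vertices: (176.53,69.28) → (135.55,111.39). Open path.

**Shape 2** — `<circle>` circle, stroke `#ff00ff` → cut (S872, F1090). Machine vertices: (162.30,72.68) → (151.83,90.81) → (130.89,90.81) → (120.42,72.68) → (130.89,54.55) → (151.83,54.55) → (162.30,72.68). Closed: final G1 returns to the first vertex.

**Shape 3** — `<rect>` rectangle, stroke `#000000` → score (S652, F1777). Machine vertices: (24.28,174.43) → (60.96,174.43) → (60.96,125.55) → (24.28,125.55) → (24.28,174.43). Closed: final G1 returns to the first vertex.

G21
G90
G00 X176.53 Y69.28
M3 S652
G1 X135.55 Y111.39 F1777
M5
G00 X162.30 Y72.68
M3 S872
G1 X151.83 Y90.81 F1090
G1 X130.89 Y90.81
G1 X120.42 Y72.68
G1 X130.89 Y54.55
G1 X151.83 Y54.55
G1 X162.30 Y72.68
M5
G00 X24.28 Y174.43
M3 S652
G1 X60.96 Y174.43 F1777
G1 X60.96 Y125.55
G1 X24.28 Y125.55
G1 X24.28 Y174.43
M5
G00 X0.00 Y0.00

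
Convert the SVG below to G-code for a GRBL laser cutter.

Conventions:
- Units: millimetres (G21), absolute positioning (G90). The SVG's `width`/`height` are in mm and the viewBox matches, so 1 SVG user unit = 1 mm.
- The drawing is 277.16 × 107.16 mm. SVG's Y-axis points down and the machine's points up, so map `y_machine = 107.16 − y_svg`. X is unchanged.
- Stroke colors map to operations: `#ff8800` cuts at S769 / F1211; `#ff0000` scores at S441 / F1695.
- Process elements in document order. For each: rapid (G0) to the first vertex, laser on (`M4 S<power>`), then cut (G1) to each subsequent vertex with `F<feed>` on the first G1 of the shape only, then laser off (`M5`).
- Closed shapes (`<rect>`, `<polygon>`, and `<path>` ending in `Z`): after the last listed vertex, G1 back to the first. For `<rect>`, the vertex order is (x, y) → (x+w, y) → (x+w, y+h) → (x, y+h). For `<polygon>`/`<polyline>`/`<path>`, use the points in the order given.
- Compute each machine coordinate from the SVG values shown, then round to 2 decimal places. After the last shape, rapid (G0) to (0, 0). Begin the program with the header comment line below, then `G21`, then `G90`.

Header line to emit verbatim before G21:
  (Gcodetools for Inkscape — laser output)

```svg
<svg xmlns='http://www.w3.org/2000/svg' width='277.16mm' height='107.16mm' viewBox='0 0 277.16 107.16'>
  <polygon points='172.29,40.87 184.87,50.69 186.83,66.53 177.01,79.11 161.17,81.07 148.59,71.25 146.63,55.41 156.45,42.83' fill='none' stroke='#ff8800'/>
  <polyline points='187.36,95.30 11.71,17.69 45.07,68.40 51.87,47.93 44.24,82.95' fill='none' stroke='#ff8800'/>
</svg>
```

Since the viewBox matches the mm dimensions, user units are millimetres directly. The only transform is the Y-flip y_m = 107.16 − y_svg.

Shape 1 is a regular polygon drawn with `<polygon>`. Its stroke #ff8800 means cut at S769, F1211. After flipping Y the toolpath is (172.29,66.29) → (184.87,56.47) → (186.83,40.63) → (177.01,28.05) → (161.17,26.09) → (148.59,35.91) → (146.63,51.75) → (156.45,64.33) → (172.29,66.29), returning to the start.

Shape 2 is a open polyline drawn with `<polyline>`. Its stroke #ff8800 means cut at S769, F1211. After flipping Y the toolpath is (187.36,11.86) → (11.71,89.47) → (45.07,38.76) → (51.87,59.23) → (44.24,24.21).

(Gcodetools for Inkscape — laser output)
G21
G90
G0 X172.29 Y66.29
M4 S769
G1 X184.87 Y56.47 F1211
G1 X186.83 Y40.63
G1 X177.01 Y28.05
G1 X161.17 Y26.09
G1 X148.59 Y35.91
G1 X146.63 Y51.75
G1 X156.45 Y64.33
G1 X172.29 Y66.29
M5
G0 X187.36 Y11.86
M4 S769
G1 X11.71 Y89.47 F1211
G1 X45.07 Y38.76
G1 X51.87 Y59.23
G1 X44.24 Y24.21
M5
G0 X0.00 Y0.00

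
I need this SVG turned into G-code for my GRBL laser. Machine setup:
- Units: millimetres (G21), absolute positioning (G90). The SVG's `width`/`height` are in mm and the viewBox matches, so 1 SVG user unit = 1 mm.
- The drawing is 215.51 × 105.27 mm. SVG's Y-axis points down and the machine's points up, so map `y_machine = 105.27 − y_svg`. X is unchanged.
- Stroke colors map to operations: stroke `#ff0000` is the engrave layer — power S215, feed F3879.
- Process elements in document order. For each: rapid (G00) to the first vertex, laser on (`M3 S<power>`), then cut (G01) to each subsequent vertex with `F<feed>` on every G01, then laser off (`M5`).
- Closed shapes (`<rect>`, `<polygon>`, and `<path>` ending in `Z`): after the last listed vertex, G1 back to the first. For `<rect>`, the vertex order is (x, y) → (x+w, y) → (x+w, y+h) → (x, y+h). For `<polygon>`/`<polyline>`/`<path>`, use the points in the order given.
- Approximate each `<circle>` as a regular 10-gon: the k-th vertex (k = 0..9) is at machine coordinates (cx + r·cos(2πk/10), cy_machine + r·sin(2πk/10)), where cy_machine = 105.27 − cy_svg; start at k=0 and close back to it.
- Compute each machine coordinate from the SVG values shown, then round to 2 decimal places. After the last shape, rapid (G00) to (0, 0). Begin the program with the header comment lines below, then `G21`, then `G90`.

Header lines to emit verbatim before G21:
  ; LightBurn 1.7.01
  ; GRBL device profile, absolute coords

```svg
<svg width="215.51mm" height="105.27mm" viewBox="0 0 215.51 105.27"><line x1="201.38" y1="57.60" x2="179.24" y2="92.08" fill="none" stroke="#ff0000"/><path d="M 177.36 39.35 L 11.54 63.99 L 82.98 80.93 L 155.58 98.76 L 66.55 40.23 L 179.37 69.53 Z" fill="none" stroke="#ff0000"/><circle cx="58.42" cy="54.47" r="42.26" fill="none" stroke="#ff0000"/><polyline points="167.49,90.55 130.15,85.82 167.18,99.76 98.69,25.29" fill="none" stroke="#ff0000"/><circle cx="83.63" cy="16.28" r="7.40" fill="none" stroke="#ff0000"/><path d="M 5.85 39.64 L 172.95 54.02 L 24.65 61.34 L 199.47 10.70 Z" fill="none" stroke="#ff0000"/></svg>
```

1 u = 1 mm; y_m = 105.27 − y.

[1] `<line>` line segment, #ff0000→engrave S215 F3879: (201.38,47.67) → (179.24,13.19)

[2] `<path>` closed polygon, #ff0000→engrave S215 F3879: (177.36,65.92) → (11.54,41.28) → (82.98,24.34) → (155.58,6.51) → (66.55,65.04) → (179.37,35.74) → (177.36,65.92) (closed)

[3] `<circle>` circle, #ff0000→engrave S215 F3879: (100.68,50.80) → (92.61,75.64) → (71.48,90.99) → (45.36,90.99) → (24.23,75.64) → (16.16,50.80) → (24.23,25.96) → (45.36,10.61) → (71.48,10.61) → (92.61,25.96) → (100.68,50.80) (closed)

[4] `<polyline>` open polyline, #ff0000→engrave S215 F3879: (167.49,14.72) → (130.15,19.45) → (167.18,5.51) → (98.69,79.98)

[5] `<circle>` circle, #ff0000→engrave S215 F3879: (91.03,88.99) → (89.62,93.34) → (85.92,96.03) → (81.34,96.03) → (77.64,93.34) → (76.23,88.99) → (77.64,84.64) → (81.34,81.95) → (85.92,81.95) → (89.62,84.64) → (91.03,88.99) (closed)

[6] `<path>` closed polygon, #ff0000→engrave S215 F3879: (5.85,65.63) → (172.95,51.25) → (24.65,43.93) → (199.47,94.57) → (5.85,65.63) (closed)

; LightBurn 1.7.01
; GRBL device profile, absolute coords
G21
G90
G00 X201.38 Y47.67
M3 S215
G01 X179.24 Y13.19 F3879
M5
G00 X177.36 Y65.92
M3 S215
G01 X11.54 Y41.28 F3879
G01 X82.98 Y24.34 F3879
G01 X155.58 Y6.51 F3879
G01 X66.55 Y65.04 F3879
G01 X179.37 Y35.74 F3879
G01 X177.36 Y65.92 F3879
M5
G00 X100.68 Y50.80
M3 S215
G01 X92.61 Y75.64 F3879
G01 X71.48 Y90.99 F3879
G01 X45.36 Y90.99 F3879
G01 X24.23 Y75.64 F3879
G01 X16.16 Y50.80 F3879
G01 X24.23 Y25.96 F3879
G01 X45.36 Y10.61 F3879
G01 X71.48 Y10.61 F3879
G01 X92.61 Y25.96 F3879
G01 X100.68 Y50.80 F3879
M5
G00 X167.49 Y14.72
M3 S215
G01 X130.15 Y19.45 F3879
G01 X167.18 Y5.51 F3879
G01 X98.69 Y79.98 F3879
M5
G00 X91.03 Y88.99
M3 S215
G01 X89.62 Y93.34 F3879
G01 X85.92 Y96.03 F3879
G01 X81.34 Y96.03 F3879
G01 X77.64 Y93.34 F3879
G01 X76.23 Y88.99 F3879
G01 X77.64 Y84.64 F3879
G01 X81.34 Y81.95 F3879
G01 X85.92 Y81.95 F3879
G01 X89.62 Y84.64 F3879
G01 X91.03 Y88.99 F3879
M5
G00 X5.85 Y65.63
M3 S215
G01 X172.95 Y51.25 F3879
G01 X24.65 Y43.93 F3879
G01 X199.47 Y94.57 F3879
G01 X5.85 Y65.63 F3879
M5
G00 X0.00 Y0.00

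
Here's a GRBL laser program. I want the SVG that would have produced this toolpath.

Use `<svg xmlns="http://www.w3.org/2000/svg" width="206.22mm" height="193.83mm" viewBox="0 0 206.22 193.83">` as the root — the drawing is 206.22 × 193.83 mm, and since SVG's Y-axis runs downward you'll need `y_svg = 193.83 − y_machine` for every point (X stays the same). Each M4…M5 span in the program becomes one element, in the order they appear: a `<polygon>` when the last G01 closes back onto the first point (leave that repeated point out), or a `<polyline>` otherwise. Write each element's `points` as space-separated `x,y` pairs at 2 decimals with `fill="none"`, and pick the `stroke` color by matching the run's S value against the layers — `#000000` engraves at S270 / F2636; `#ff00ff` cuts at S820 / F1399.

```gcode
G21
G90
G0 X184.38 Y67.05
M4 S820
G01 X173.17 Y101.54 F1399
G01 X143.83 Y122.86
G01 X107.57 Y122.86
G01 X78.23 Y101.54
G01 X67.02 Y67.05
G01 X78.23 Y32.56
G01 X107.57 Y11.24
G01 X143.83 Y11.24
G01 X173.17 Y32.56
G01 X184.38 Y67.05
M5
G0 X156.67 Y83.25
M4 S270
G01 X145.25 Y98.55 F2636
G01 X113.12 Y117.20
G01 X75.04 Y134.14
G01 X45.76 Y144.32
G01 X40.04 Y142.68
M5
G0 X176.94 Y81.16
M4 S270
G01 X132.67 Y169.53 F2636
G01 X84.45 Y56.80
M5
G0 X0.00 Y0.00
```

<svg xmlns="http://www.w3.org/2000/svg" width="206.22mm" height="193.83mm" viewBox="0 0 206.22 193.83">
  <polygon points="184.38,126.78 173.17,92.29 143.83,70.97 107.57,70.97 78.23,92.29 67.02,126.78 78.23,161.27 107.57,182.59 143.83,182.59 173.17,161.27" fill="none" stroke="#ff00ff"/>
  <polyline points="156.67,110.58 145.25,95.28 113.12,76.63 75.04,59.69 45.76,49.51 40.04,51.15" fill="none" stroke="#000000"/>
  <polyline points="176.94,112.67 132.67,24.30 84.45,137.03" fill="none" stroke="#000000"/>
</svg>

Machine Y-up, SVG Y-down with viewBox height 193.83, so y_svg = 193.83 − y_machine; X carries over.

Run 1: power S820 maps to stroke `#ff00ff` (cut). The run returns to its start, so emit a `<polygon>` with points (Y-flipped): 184.38,126.78 173.17,92.29 143.83,70.97 107.57,70.97 78.23,92.29 67.02,126.78 78.23,161.27 107.57,182.59 143.83,182.59 173.17,161.27.

Run 2: S270 ⇒ engrave layer `#000000`. The run is open, so emit a `<polyline>` with points (Y-flipped): 156.67,110.58 145.25,95.28 113.12,76.63 75.04,59.69 45.76,49.51 40.04,51.15.

Run 3: power S270 maps to stroke `#000000` (engrave). The run is open, so emit a `<polyline>` with points (Y-flipped): 176.94,112.67 132.67,24.30 84.45,137.03.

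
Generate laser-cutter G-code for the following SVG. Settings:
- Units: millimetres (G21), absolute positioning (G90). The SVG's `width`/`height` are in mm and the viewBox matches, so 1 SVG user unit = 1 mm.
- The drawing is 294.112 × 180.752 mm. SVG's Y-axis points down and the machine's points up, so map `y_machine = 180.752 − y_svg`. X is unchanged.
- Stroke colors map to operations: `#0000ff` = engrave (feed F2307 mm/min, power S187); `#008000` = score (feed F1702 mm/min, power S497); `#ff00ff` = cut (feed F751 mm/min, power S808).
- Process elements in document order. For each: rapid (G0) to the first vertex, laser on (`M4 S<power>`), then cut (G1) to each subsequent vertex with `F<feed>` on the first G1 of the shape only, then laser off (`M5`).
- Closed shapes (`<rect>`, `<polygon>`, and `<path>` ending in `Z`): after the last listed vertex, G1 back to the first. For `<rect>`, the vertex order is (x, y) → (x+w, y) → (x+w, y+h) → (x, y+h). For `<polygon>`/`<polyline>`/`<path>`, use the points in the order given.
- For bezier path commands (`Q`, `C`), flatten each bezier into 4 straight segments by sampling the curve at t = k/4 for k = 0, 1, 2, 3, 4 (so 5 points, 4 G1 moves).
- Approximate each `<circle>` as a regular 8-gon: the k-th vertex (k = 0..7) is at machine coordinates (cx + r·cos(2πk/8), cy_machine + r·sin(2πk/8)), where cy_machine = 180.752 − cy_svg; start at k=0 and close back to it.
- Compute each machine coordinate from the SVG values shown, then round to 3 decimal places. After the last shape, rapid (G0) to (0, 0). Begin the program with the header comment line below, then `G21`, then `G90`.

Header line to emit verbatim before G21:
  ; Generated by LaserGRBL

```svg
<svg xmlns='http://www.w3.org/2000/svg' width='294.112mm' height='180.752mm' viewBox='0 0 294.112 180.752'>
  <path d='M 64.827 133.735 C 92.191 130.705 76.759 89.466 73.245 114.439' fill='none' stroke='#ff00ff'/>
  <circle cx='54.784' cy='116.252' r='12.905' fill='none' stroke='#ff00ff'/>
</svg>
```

; Generated by LaserGRBL
G21
G90
G0 X64.827 Y47.017
M4 S808
G1 X78.181 Y54.822 F751
G1 X80.615 Y67.166
G1 X77.260 Y74.260
G1 X73.245 Y66.313
M5
G0 X67.689 Y64.500
M4 S808
G1 X63.909 Y73.625 F751
G1 X54.784 Y77.405
G1 X45.659 Y73.625
G1 X41.879 Y64.500
G1 X45.659 Y55.375
G1 X54.784 Y51.595
G1 X63.909 Y55.375
G1 X67.689 Y64.500
M5
G0 X0.000 Y0.000

viewBox `0 0 294.112 180.752` with mm width/height → 1 unit = 1 mm. Flip: y_m = 180.752 − y_svg.

**Shape 1** — `<path>` cubic bezier, stroke `#ff00ff` → cut (S808, F751). Control points (SVG): P0=(64.827,133.735), P1=(92.191,130.705), P2=(76.759,89.466), P3=(73.245,114.439); sampled at t=k/4. Machine vertices: (64.827,47.017) → (78.181,54.822) → (80.615,67.166) → (77.260,74.260) → (73.245,66.313). Open path.

**Shape 2** — `<circle>` circle, stroke `#ff00ff` → cut (S808, F751). Machine vertices: (67.689,64.500) → (63.909,73.625) → (54.784,77.405) → (45.659,73.625) → (41.879,64.500) → (45.659,55.375) → (54.784,51.595) → (63.909,55.375) → (67.689,64.500). Closed: final G1 returns to the first vertex.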